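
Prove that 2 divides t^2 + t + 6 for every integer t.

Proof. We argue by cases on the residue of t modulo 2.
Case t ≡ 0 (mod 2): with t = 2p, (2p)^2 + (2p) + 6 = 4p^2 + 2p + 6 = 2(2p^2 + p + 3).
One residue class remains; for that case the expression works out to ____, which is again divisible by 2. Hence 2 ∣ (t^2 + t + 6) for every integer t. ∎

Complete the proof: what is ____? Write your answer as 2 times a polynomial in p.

The residues treated are {0}, so the missing case is t ≡ 1 (mod 2); write t = 2p+1.
Then (2p+1)^2 + (2p+1) + 6 = 4p^2 + 6p + 8 = 2(2p^2 + 3p + 4).

2(2p^2 + 3p + 4)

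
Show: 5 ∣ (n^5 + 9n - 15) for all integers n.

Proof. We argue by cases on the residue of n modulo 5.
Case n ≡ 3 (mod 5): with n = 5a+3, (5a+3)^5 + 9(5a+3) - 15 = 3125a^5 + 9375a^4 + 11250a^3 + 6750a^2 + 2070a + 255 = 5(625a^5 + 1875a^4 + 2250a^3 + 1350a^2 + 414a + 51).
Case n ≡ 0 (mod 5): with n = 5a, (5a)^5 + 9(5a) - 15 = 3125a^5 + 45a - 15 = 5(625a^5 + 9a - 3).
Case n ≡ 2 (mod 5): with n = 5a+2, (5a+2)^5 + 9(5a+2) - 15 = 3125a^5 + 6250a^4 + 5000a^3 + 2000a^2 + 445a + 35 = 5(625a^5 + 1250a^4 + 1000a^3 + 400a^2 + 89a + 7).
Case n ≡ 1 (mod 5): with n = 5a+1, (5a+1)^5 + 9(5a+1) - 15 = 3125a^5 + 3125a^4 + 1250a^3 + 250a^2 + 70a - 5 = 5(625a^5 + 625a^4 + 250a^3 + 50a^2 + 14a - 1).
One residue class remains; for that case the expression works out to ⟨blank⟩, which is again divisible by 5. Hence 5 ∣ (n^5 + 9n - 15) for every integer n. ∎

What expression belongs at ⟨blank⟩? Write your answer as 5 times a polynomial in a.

The residues treated are {3, 0, 2, 1}, so the missing case is n ≡ 4 (mod 5); write n = 5a+4.
Then (5a+4)^5 + 9(5a+4) - 15 = 3125a^5 + 12500a^4 + 20000a^3 + 16000a^2 + 6445a + 1045 = 5(625a^5 + 2500a^4 + 4000a^3 + 3200a^2 + 1289a + 209).

5(625a^5 + 2500a^4 + 4000a^3 + 3200a^2 + 1289a + 209)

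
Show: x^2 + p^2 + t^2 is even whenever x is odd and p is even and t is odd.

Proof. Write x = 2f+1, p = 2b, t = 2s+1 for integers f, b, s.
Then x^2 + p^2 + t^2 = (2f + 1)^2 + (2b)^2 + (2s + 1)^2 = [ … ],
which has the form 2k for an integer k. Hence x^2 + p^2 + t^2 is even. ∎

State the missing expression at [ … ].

Expanding: (2f + 1)^2 + (2b)^2 + (2s + 1)^2 = 4b^2 + 4f^2 + 4f + 4s^2 + 4s + 2.
Every term is even; pulling out the factor of 2 gives 2(2b^2 + 2f^2 + 2f + 2s^2 + 2s + 1).

2(2b^2 + 2f^2 + 2f + 2s^2 + 2s + 1)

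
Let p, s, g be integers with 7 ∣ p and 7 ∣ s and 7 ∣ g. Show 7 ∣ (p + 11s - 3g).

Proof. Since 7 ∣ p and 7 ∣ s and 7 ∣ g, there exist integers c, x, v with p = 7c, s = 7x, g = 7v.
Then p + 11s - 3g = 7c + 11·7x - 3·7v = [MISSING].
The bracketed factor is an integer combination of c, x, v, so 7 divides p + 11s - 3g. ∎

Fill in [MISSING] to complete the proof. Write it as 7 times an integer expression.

7(c - 3v + 11x)

Pull the common 7 out of every term: 7c + 11·7x - 3·7v = 7(c - 3v + 11x).
c - 3v + 11x is an integer, which exhibits the divisibility.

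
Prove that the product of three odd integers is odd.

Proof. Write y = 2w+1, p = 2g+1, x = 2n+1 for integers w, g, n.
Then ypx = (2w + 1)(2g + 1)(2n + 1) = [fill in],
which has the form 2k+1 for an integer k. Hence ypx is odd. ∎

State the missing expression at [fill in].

2(4gnw + 2gn + 2gw + g + 2nw + n + w) + 1

(2w + 1)(2g + 1)(2n + 1) = 8gnw + 4gn + 4gw + 2g + 4nw + 2n + 2w + 1
= 2(4gnw + 2gn + 2gw + g + 2nw + n + w) + 1.
Since 4gnw + 2gn + 2gw + g + 2nw + n + w is an integer, the product is of the form 2k+1 for an integer k.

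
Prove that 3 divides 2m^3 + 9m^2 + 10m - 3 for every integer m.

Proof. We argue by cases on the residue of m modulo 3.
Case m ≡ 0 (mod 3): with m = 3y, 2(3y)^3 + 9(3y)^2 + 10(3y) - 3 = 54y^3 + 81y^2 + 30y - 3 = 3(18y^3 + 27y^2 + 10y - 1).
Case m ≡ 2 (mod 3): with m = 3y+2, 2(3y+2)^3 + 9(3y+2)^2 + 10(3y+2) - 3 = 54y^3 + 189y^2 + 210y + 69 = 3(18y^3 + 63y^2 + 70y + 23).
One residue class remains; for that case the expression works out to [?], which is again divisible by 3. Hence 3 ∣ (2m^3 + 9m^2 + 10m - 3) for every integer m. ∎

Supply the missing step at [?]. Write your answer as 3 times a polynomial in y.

The residues treated are {0, 2}, so the missing case is m ≡ 1 (mod 3); write m = 3y+1.
Then 2(3y+1)^3 + 9(3y+1)^2 + 10(3y+1) - 3 = 54y^3 + 135y^2 + 102y + 18 = 3(18y^3 + 45y^2 + 34y + 6).

3(18y^3 + 45y^2 + 34y + 6)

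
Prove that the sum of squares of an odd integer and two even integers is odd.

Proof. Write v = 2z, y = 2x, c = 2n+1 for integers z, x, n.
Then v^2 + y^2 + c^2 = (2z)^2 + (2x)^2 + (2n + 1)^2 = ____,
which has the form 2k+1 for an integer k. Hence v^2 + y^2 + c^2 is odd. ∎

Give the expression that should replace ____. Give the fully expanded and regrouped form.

2(2n^2 + 2n + 2x^2 + 2z^2) + 1

(2z)^2 + (2x)^2 + (2n + 1)^2 = 4n^2 + 4n + 4x^2 + 4z^2 + 1
= 2(2n^2 + 2n + 2x^2 + 2z^2) + 1.
Since 2n^2 + 2n + 2x^2 + 2z^2 is an integer, the sum of squares is of the form 2k+1 for an integer k.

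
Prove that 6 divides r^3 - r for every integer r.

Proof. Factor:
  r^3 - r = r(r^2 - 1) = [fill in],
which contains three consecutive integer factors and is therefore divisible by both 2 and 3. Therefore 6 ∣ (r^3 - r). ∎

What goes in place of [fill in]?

r(r^2 - 1) = r(r - 1)(r + 1) = (r - 1)r(r + 1).
These three factors are consecutive integers, so their product is divisible by 6.

(r - 1)r(r + 1)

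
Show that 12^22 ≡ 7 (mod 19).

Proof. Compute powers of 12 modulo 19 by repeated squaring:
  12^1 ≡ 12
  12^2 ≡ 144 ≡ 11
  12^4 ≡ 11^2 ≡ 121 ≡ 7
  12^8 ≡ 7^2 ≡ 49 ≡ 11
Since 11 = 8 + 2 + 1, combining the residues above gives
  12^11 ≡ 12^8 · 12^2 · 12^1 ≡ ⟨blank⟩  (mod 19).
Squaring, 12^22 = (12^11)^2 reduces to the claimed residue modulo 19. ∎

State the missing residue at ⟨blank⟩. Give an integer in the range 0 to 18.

Multiply the listed residues: 11 · 11 · 12 = 121 → 1452.
Reducing modulo 19: 1452 = 76·19 + 8, so 12^11 ≡ 8.

8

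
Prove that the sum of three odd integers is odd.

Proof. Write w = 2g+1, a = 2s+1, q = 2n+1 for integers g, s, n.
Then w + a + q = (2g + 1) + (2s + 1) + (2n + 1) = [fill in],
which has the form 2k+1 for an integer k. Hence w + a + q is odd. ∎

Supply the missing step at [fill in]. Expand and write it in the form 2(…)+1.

Expanding: (2g + 1) + (2s + 1) + (2n + 1) = 2g + 2n + 2s + 3.
Every term except the constant is even, so this is 2(g + n + s + 1) + 1,
and g + n + s + 1 ∈ ℤ gives the required form.

2(g + n + s + 1) + 1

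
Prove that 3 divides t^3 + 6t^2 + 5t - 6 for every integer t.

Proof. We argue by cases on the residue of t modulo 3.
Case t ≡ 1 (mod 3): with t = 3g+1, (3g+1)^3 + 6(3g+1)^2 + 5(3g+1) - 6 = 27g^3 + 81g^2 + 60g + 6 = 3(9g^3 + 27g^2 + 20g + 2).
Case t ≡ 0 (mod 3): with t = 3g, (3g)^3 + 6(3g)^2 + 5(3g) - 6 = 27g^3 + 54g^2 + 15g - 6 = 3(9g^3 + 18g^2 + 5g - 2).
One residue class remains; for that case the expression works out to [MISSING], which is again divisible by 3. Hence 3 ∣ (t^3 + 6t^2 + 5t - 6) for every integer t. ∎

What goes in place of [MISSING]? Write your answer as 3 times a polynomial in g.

The residues treated are {1, 0}, so the missing case is t ≡ 2 (mod 3); write t = 3g+2.
Then (3g+2)^3 + 6(3g+2)^2 + 5(3g+2) - 6 = 27g^3 + 108g^2 + 123g + 36 = 3(9g^3 + 36g^2 + 41g + 12).

3(9g^3 + 36g^2 + 41g + 12)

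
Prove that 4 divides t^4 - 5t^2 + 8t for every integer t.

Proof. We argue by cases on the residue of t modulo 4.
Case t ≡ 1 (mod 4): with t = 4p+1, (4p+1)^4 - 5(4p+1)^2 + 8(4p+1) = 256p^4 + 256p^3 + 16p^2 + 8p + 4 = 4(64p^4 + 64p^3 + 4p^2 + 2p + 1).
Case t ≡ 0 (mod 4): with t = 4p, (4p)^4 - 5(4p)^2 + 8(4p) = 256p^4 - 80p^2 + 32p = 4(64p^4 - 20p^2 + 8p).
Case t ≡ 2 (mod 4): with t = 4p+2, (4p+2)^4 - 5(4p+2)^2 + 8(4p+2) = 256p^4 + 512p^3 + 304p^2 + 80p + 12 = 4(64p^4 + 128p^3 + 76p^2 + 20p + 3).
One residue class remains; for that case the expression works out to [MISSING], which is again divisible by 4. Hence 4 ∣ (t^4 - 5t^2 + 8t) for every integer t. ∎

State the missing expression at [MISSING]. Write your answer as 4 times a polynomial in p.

4(64p^4 + 192p^3 + 196p^2 + 86p + 15)

The residues treated are {1, 0, 2}, so the missing case is t ≡ 3 (mod 4); write t = 4p+3.
Then (4p+3)^4 - 5(4p+3)^2 + 8(4p+3) = 256p^4 + 768p^3 + 784p^2 + 344p + 60 = 4(64p^4 + 192p^3 + 196p^2 + 86p + 15).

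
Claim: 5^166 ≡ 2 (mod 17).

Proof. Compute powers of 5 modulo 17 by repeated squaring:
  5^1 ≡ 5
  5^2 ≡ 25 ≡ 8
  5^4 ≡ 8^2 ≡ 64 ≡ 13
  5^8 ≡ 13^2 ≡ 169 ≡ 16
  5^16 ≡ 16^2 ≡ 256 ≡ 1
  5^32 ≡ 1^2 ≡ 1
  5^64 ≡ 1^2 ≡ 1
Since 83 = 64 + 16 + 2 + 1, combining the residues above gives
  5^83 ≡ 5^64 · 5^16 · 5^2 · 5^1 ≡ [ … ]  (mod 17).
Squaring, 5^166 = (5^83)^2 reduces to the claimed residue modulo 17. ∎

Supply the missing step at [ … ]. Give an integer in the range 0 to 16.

Multiply the listed residues: 1 · 1 · 8 · 5 = 1 → 8 → 40.
Reducing modulo 17: 40 = 2·17 + 6, so 5^83 ≡ 6.

6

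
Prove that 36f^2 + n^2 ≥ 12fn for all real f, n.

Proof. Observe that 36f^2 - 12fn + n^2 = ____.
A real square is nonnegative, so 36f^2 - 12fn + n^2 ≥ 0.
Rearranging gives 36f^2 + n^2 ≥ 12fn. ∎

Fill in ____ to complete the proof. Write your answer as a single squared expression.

(6f - n)^2

The leading and trailing coefficients are 6^2 and 1^2, and 12 = 2·6·1, so the trinomial is (6f - n)^2.
Hence 36f^2 - 12fn + n^2 ≥ 0.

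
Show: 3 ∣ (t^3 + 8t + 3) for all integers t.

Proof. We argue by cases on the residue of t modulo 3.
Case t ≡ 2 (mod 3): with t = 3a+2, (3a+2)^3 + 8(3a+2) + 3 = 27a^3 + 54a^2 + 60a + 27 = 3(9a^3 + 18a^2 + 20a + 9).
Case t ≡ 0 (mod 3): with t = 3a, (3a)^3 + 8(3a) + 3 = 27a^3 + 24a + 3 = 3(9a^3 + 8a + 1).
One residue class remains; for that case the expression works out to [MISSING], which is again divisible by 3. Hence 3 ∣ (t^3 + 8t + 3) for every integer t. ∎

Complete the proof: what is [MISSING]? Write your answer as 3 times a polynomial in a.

3(9a^3 + 9a^2 + 11a + 4)

The residues treated are {2, 0}, so the missing case is t ≡ 1 (mod 3); write t = 3a+1.
Then (3a+1)^3 + 8(3a+1) + 3 = 27a^3 + 27a^2 + 33a + 12 = 3(9a^3 + 9a^2 + 11a + 4).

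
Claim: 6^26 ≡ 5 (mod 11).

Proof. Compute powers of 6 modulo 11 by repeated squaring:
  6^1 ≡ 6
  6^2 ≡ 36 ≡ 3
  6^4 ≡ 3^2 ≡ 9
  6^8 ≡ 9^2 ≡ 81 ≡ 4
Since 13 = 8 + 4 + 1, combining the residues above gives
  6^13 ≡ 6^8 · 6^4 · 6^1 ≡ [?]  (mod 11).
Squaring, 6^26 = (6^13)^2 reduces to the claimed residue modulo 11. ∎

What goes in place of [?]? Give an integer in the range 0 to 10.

7

6^8 · 6^4 · 6^1 ≡ 4 · 9 · 6 = 216.
216 mod 11 = 7, so 6^13 ≡ 7 (mod 11).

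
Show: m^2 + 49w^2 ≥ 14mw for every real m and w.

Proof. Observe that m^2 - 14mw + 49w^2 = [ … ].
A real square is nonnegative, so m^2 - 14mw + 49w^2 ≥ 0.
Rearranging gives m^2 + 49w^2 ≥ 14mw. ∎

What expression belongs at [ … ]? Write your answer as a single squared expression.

(m - 7w)^2

m^2 - 14mw + 49w^2 is a perfect-square trinomial: the outer terms are (m)^2 and (7w)^2, and the cross term is -2·m·7w.
So m^2 - 14mw + 49w^2 = (m - 7w)^2 ≥ 0.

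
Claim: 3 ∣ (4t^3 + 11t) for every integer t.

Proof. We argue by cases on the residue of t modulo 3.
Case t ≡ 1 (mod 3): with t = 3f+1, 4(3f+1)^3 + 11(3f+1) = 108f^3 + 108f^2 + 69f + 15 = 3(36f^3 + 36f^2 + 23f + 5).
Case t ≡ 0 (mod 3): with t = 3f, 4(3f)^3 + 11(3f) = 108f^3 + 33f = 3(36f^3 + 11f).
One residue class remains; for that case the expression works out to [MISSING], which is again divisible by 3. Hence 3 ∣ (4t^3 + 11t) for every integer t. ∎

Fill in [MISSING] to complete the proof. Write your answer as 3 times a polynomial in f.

3(36f^3 + 72f^2 + 59f + 18)

Only t ≡ 2 (mod 3) is unaccounted for. Put t = 3f+2:
4(3f+2)^3 + 11(3f+2) expands to 108f^3 + 216f^2 + 177f + 54,
and factoring out 3 leaves 3(36f^3 + 72f^2 + 59f + 18).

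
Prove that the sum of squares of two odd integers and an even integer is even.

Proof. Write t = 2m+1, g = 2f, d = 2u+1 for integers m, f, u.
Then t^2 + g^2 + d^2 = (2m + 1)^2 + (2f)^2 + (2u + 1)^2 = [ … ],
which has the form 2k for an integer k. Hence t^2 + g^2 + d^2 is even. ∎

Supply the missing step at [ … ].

2(2f^2 + 2m^2 + 2m + 2u^2 + 2u + 1)

(2m + 1)^2 + (2f)^2 + (2u + 1)^2 = 4f^2 + 4m^2 + 4m + 4u^2 + 4u + 2
= 2(2f^2 + 2m^2 + 2m + 2u^2 + 2u + 1).
Since 2f^2 + 2m^2 + 2m + 2u^2 + 2u + 1 is an integer, the sum of squares is of the form 2k for an integer k.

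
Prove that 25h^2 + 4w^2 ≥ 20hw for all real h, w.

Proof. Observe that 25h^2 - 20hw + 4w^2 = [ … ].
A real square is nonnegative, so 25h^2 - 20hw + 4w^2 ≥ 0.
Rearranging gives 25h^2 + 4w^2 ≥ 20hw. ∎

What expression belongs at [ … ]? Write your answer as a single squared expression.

(5h - 2w)^2

The leading and trailing coefficients are 5^2 and 2^2, and 20 = 2·5·2, so the trinomial is (5h - 2w)^2.
Hence 25h^2 - 20hw + 4w^2 ≥ 0.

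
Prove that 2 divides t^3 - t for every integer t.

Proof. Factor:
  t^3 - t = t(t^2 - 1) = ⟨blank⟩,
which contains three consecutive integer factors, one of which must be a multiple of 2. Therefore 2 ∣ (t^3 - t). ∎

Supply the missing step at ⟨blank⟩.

(t - 1)t(t + 1)

t(t^2 - 1) = t(t - 1)(t + 1) = (t - 1)t(t + 1).
These three factors are consecutive integers, so their product is divisible by 2.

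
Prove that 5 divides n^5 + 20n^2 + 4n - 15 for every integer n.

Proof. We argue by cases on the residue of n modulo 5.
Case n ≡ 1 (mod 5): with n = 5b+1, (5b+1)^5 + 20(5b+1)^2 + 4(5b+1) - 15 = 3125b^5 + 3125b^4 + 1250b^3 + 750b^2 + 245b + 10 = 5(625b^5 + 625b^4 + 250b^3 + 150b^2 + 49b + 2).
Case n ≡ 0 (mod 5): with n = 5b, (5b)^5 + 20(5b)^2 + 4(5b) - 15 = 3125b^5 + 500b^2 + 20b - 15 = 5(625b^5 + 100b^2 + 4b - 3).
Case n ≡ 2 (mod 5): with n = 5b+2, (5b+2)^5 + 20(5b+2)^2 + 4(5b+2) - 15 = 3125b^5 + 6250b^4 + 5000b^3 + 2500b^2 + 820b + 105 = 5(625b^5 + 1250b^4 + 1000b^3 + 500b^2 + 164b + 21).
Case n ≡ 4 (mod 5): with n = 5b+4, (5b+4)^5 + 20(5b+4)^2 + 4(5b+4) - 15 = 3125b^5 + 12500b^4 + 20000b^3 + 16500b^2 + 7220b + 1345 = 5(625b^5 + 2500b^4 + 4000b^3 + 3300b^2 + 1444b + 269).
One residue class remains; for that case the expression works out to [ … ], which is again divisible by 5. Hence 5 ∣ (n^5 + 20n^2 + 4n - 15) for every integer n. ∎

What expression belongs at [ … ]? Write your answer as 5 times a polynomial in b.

5(625b^5 + 1875b^4 + 2250b^3 + 1450b^2 + 529b + 84)

The residues treated are {1, 0, 2, 4}, so the missing case is n ≡ 3 (mod 5); write n = 5b+3.
Then (5b+3)^5 + 20(5b+3)^2 + 4(5b+3) - 15 = 3125b^5 + 9375b^4 + 11250b^3 + 7250b^2 + 2645b + 420 = 5(625b^5 + 1875b^4 + 2250b^3 + 1450b^2 + 529b + 84).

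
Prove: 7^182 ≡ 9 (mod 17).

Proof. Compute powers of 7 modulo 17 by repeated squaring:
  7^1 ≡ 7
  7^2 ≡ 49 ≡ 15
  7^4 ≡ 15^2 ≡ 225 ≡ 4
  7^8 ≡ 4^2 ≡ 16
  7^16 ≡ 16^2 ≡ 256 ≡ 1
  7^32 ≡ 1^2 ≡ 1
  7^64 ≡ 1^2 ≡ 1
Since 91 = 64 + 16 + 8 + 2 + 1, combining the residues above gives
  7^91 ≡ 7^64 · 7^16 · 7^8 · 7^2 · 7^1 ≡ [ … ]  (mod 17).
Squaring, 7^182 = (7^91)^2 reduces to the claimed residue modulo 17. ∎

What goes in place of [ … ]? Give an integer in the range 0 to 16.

14

7^64 · 7^16 · 7^8 · 7^2 · 7^1 ≡ 1 · 1 · 16 · 15 · 7 = 1680.
1680 mod 17 = 14, so 7^91 ≡ 14 (mod 17).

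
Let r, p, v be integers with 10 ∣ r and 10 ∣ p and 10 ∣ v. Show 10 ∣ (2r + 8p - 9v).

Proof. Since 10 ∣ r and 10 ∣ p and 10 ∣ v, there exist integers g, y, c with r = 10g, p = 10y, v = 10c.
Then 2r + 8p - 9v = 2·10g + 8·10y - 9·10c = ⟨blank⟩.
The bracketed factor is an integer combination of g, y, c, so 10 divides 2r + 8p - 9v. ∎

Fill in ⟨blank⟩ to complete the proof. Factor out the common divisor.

Each term has a factor of 10: 2·10g + 8·10y - 9·10c = 10·(-9c + 2g + 8y).
Since -9c + 2g + 8y is an integer, 10 ∣ (2r + 8p - 9v).

10(-9c + 2g + 8y)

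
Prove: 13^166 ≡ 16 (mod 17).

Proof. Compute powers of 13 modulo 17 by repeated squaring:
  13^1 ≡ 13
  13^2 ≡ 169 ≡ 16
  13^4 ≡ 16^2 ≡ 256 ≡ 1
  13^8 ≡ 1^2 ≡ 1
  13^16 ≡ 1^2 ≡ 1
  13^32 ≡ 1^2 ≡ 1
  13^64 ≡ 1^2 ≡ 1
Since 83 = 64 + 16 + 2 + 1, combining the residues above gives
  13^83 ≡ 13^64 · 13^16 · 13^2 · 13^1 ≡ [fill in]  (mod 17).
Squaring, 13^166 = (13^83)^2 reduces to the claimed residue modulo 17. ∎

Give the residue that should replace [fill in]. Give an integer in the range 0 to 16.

13^64 · 13^16 · 13^2 · 13^1 ≡ 1 · 1 · 16 · 13 = 208.
208 mod 17 = 4, so 13^83 ≡ 4 (mod 17).

4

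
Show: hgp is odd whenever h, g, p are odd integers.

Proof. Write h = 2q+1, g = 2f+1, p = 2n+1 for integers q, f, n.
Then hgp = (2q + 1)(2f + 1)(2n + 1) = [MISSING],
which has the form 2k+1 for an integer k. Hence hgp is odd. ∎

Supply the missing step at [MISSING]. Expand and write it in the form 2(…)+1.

Expanding: (2q + 1)(2f + 1)(2n + 1) = 8fnq + 4fn + 4fq + 2f + 4nq + 2n + 2q + 1.
Every term except the constant is even, so this is 2(4fnq + 2fn + 2fq + f + 2nq + n + q) + 1,
and 4fnq + 2fn + 2fq + f + 2nq + n + q ∈ ℤ gives the required form.

2(4fnq + 2fn + 2fq + f + 2nq + n + q) + 1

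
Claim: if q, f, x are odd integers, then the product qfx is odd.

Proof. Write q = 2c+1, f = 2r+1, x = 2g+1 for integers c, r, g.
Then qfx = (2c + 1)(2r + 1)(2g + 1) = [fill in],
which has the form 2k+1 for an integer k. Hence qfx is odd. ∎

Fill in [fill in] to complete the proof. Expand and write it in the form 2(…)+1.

Expanding: (2c + 1)(2r + 1)(2g + 1) = 8cgr + 4cg + 4cr + 2c + 4gr + 2g + 2r + 1.
Every term except the constant is even, so this is 2(4cgr + 2cg + 2cr + c + 2gr + g + r) + 1,
and 4cgr + 2cg + 2cr + c + 2gr + g + r ∈ ℤ gives the required form.

2(4cgr + 2cg + 2cr + c + 2gr + g + r) + 1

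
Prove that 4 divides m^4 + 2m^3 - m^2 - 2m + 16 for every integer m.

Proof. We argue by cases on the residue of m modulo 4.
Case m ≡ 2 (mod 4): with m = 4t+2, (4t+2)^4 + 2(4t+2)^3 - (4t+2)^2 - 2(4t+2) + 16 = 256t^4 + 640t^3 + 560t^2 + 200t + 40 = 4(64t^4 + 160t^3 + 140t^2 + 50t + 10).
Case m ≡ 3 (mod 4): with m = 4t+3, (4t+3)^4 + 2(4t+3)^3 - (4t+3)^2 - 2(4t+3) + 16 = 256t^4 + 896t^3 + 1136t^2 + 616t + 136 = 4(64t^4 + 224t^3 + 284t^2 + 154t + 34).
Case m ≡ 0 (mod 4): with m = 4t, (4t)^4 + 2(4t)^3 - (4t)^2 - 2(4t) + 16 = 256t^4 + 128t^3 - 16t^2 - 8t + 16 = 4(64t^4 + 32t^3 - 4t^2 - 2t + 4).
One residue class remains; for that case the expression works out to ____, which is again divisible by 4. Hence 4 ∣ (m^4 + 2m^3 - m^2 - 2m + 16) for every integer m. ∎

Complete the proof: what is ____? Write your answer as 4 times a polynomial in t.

4(64t^4 + 96t^3 + 44t^2 + 6t + 4)

The residues treated are {2, 3, 0}, so the missing case is m ≡ 1 (mod 4); write m = 4t+1.
Then (4t+1)^4 + 2(4t+1)^3 - (4t+1)^2 - 2(4t+1) + 16 = 256t^4 + 384t^3 + 176t^2 + 24t + 16 = 4(64t^4 + 96t^3 + 44t^2 + 6t + 4).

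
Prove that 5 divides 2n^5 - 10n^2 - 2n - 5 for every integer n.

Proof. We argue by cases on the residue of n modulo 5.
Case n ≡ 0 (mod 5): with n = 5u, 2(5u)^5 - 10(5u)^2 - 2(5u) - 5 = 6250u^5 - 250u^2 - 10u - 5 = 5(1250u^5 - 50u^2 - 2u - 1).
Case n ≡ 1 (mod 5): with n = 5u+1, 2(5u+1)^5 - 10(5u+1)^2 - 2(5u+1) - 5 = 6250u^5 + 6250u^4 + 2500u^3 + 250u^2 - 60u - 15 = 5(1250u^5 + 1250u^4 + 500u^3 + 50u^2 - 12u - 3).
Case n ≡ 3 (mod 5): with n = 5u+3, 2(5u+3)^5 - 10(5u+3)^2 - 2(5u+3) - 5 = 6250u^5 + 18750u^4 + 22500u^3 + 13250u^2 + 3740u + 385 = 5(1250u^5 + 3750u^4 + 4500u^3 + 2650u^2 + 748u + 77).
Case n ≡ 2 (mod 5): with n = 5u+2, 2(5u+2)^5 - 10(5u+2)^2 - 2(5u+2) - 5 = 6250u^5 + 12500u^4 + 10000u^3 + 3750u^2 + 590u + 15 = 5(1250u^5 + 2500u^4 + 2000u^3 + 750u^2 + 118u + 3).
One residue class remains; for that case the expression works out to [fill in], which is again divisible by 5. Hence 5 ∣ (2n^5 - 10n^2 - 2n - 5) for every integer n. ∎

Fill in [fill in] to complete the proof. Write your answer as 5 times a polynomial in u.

5(1250u^5 + 5000u^4 + 8000u^3 + 6350u^2 + 2478u + 375)

The residues treated are {0, 1, 3, 2}, so the missing case is n ≡ 4 (mod 5); write n = 5u+4.
Then 2(5u+4)^5 - 10(5u+4)^2 - 2(5u+4) - 5 = 6250u^5 + 25000u^4 + 40000u^3 + 31750u^2 + 12390u + 1875 = 5(1250u^5 + 5000u^4 + 8000u^3 + 6350u^2 + 2478u + 375).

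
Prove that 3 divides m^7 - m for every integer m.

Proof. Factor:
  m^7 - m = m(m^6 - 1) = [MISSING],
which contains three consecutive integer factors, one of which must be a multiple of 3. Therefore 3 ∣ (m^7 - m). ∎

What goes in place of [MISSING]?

m^6 - 1 = (m^2 - 1)(m^4 + m^2 + 1), and m^2 - 1 = (m-1)(m+1).
So m(m^6 - 1) = (m - 1)m(m + 1)(m^4 + m^2 + 1).

(m - 1)m(m + 1)(m^4 + m^2 + 1)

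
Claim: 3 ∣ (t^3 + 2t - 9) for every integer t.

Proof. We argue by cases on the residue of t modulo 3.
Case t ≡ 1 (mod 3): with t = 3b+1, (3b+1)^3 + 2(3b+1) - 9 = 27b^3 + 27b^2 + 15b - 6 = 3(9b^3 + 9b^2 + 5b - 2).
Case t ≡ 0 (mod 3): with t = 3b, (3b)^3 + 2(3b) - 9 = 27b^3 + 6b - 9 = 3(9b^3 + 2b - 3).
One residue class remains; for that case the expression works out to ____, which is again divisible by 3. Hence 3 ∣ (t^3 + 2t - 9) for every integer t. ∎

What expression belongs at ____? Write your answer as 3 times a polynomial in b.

The residues treated are {1, 0}, so the missing case is t ≡ 2 (mod 3); write t = 3b+2.
Then (3b+2)^3 + 2(3b+2) - 9 = 27b^3 + 54b^2 + 42b + 3 = 3(9b^3 + 18b^2 + 14b + 1).

3(9b^3 + 18b^2 + 14b + 1)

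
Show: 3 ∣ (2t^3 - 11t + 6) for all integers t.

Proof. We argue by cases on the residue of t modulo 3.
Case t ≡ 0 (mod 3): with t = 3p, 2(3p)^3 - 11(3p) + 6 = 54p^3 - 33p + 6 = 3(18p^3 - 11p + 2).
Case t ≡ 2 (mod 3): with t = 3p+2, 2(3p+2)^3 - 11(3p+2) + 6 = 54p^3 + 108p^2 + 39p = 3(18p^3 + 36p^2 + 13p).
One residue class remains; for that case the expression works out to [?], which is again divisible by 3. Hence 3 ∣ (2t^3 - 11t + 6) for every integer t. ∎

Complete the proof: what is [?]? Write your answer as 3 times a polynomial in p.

Only t ≡ 1 (mod 3) is unaccounted for. Put t = 3p+1:
2(3p+1)^3 - 11(3p+1) + 6 expands to 54p^3 + 54p^2 - 15p - 3,
and factoring out 3 leaves 3(18p^3 + 18p^2 - 5p - 1).

3(18p^3 + 18p^2 - 5p - 1)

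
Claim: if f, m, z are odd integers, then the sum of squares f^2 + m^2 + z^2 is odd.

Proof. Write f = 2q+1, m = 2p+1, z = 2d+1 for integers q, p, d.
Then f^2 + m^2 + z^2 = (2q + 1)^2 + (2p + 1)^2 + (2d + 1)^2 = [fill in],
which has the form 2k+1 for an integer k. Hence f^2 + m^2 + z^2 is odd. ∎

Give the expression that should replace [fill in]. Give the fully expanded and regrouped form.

2(2d^2 + 2d + 2p^2 + 2p + 2q^2 + 2q + 1) + 1

(2q + 1)^2 + (2p + 1)^2 + (2d + 1)^2 = 4d^2 + 4d + 4p^2 + 4p + 4q^2 + 4q + 3
= 2(2d^2 + 2d + 2p^2 + 2p + 2q^2 + 2q + 1) + 1.
Since 2d^2 + 2d + 2p^2 + 2p + 2q^2 + 2q + 1 is an integer, the sum of squares is of the form 2k+1 for an integer k.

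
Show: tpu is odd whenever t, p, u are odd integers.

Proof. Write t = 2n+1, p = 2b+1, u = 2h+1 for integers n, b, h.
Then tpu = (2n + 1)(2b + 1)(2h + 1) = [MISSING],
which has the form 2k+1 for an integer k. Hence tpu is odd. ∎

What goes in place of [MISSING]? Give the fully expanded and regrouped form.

2(4bhn + 2bh + 2bn + b + 2hn + h + n) + 1

Expanding: (2n + 1)(2b + 1)(2h + 1) = 8bhn + 4bh + 4bn + 2b + 4hn + 2h + 2n + 1.
Every term except the constant is even, so this is 2(4bhn + 2bh + 2bn + b + 2hn + h + n) + 1,
and 4bhn + 2bh + 2bn + b + 2hn + h + n ∈ ℤ gives the required form.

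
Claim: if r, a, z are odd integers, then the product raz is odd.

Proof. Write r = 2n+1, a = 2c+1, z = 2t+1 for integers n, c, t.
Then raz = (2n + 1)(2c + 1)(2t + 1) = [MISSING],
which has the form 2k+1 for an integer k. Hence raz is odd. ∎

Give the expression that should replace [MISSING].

2(4cnt + 2cn + 2ct + c + 2nt + n + t) + 1

Expanding: (2n + 1)(2c + 1)(2t + 1) = 8cnt + 4cn + 4ct + 2c + 4nt + 2n + 2t + 1.
Every term except the constant is even, so this is 2(4cnt + 2cn + 2ct + c + 2nt + n + t) + 1,
and 4cnt + 2cn + 2ct + c + 2nt + n + t ∈ ℤ gives the required form.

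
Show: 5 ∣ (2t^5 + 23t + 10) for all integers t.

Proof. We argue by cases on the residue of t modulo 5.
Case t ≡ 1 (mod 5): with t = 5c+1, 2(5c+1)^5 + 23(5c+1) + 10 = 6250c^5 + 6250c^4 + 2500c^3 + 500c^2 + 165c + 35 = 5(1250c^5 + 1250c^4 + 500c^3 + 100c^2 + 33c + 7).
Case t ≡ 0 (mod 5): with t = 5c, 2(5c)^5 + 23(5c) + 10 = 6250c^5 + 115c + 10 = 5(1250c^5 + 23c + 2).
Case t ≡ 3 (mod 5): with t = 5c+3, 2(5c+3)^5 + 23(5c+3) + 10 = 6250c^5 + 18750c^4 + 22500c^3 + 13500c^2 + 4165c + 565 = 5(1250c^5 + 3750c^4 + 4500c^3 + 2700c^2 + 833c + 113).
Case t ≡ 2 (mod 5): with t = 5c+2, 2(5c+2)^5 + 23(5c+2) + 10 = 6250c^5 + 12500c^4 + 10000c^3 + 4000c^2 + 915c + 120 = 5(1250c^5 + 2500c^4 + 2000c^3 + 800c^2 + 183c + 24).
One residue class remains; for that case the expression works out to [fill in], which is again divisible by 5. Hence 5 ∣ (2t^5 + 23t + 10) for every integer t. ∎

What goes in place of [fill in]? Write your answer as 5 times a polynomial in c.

5(1250c^5 + 5000c^4 + 8000c^3 + 6400c^2 + 2583c + 430)

Only t ≡ 4 (mod 5) is unaccounted for. Put t = 5c+4:
2(5c+4)^5 + 23(5c+4) + 10 expands to 6250c^5 + 25000c^4 + 40000c^3 + 32000c^2 + 12915c + 2150,
and factoring out 5 leaves 5(1250c^5 + 5000c^4 + 8000c^3 + 6400c^2 + 2583c + 430).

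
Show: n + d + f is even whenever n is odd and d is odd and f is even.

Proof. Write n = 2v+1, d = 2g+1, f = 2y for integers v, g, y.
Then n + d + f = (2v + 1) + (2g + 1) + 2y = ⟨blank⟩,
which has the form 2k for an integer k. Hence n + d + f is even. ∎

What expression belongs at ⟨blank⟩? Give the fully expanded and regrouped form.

Expanding: (2v + 1) + (2g + 1) + 2y = 2g + 2v + 2y + 2.
Every term is even; pulling out the factor of 2 gives 2(g + v + y + 1).

2(g + v + y + 1)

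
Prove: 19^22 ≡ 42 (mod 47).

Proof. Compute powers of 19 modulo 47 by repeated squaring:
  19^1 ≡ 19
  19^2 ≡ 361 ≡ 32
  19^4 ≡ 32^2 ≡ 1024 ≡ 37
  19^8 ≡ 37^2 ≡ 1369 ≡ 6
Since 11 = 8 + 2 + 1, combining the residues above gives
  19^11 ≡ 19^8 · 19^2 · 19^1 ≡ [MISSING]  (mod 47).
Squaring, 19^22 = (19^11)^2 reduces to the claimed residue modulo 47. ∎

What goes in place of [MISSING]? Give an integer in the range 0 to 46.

29

19^8 · 19^2 · 19^1 ≡ 6 · 32 · 19 = 3648.
3648 mod 47 = 29, so 19^11 ≡ 29 (mod 47).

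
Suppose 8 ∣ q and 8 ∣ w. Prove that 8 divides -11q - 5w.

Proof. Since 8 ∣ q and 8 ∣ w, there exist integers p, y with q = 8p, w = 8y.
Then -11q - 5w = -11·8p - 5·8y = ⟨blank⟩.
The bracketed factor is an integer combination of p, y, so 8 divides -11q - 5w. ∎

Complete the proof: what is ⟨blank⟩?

Each term has a factor of 8: -11·8p - 5·8y = 8·(-11p - 5y).
Since -11p - 5y is an integer, 8 ∣ (-11q - 5w).

8(-11p - 5y)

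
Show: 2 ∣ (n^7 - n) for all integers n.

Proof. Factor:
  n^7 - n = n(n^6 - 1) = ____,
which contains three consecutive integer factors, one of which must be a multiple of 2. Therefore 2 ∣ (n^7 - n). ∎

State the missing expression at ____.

(n - 1)n(n + 1)(n^4 + n^2 + 1)

n^6 - 1 = (n^2 - 1)(n^4 + n^2 + 1), and n^2 - 1 = (n-1)(n+1).
So n(n^6 - 1) = (n - 1)n(n + 1)(n^4 + n^2 + 1).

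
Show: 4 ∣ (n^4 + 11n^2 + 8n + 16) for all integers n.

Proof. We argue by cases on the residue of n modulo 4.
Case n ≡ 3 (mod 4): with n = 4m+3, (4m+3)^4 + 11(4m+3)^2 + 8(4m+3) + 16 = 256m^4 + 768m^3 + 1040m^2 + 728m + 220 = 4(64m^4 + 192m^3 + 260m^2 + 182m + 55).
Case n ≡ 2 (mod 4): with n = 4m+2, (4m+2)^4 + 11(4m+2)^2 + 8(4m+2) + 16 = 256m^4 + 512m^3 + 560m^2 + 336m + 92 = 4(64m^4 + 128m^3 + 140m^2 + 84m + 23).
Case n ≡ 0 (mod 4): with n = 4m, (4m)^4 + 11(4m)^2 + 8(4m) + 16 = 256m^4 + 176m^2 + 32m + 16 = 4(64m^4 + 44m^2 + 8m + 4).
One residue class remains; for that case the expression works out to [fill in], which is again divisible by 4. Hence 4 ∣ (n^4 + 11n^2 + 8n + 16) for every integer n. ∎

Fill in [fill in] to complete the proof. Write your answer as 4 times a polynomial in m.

Only n ≡ 1 (mod 4) is unaccounted for. Put n = 4m+1:
(4m+1)^4 + 11(4m+1)^2 + 8(4m+1) + 16 expands to 256m^4 + 256m^3 + 272m^2 + 136m + 36,
and factoring out 4 leaves 4(64m^4 + 64m^3 + 68m^2 + 34m + 9).

4(64m^4 + 64m^3 + 68m^2 + 34m + 9)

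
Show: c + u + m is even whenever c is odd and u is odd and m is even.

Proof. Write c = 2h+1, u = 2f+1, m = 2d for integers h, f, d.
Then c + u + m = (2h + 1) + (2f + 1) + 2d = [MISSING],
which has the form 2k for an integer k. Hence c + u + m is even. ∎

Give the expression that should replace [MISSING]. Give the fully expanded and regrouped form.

2(d + f + h + 1)

Expanding: (2h + 1) + (2f + 1) + 2d = 2d + 2f + 2h + 2.
Every term is even; pulling out the factor of 2 gives 2(d + f + h + 1).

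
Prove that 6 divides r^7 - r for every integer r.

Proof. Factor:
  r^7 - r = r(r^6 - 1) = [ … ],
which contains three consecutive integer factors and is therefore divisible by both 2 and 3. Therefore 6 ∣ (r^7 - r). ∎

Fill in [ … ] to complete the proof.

r^6 - 1 = (r^2 - 1)(r^4 + r^2 + 1), and r^2 - 1 = (r-1)(r+1).
So r(r^6 - 1) = (r - 1)r(r + 1)(r^4 + r^2 + 1).

(r - 1)r(r + 1)(r^4 + r^2 + 1)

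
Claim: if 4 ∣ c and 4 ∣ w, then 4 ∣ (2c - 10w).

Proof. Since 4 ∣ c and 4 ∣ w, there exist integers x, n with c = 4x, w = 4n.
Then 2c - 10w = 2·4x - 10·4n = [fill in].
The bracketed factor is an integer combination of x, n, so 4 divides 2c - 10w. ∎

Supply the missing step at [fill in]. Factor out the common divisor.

4(-10n + 2x)

Each term has a factor of 4: 2·4x - 10·4n = 4·(-10n + 2x).
Since -10n + 2x is an integer, 4 ∣ (2c - 10w).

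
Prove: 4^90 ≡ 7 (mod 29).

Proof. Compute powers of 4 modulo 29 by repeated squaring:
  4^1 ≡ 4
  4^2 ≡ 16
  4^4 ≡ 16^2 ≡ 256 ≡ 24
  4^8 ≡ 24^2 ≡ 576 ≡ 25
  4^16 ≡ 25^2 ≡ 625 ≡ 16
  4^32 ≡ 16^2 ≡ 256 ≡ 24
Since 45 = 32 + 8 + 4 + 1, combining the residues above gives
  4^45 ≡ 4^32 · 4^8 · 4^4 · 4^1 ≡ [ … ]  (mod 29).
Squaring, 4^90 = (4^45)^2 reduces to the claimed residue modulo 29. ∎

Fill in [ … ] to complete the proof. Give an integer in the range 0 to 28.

4^32 · 4^8 · 4^4 · 4^1 ≡ 24 · 25 · 24 · 4 = 57600.
57600 mod 29 = 6, so 4^45 ≡ 6 (mod 29).

6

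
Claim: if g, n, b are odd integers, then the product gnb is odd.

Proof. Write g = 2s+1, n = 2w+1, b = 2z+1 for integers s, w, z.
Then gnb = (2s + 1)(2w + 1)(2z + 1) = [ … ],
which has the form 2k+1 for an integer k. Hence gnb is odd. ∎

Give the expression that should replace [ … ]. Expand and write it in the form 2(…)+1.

(2s + 1)(2w + 1)(2z + 1) = 8swz + 4sw + 4sz + 2s + 4wz + 2w + 2z + 1
= 2(4swz + 2sw + 2sz + s + 2wz + w + z) + 1.
Since 4swz + 2sw + 2sz + s + 2wz + w + z is an integer, the product is of the form 2k+1 for an integer k.

2(4swz + 2sw + 2sz + s + 2wz + w + z) + 1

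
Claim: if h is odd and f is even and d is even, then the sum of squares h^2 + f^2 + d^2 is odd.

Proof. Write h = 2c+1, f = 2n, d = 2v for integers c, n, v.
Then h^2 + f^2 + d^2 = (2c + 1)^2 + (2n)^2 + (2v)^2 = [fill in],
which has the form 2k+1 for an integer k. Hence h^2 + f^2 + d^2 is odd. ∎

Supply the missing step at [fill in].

2(2c^2 + 2c + 2n^2 + 2v^2) + 1

(2c + 1)^2 + (2n)^2 + (2v)^2 = 4c^2 + 4c + 4n^2 + 4v^2 + 1
= 2(2c^2 + 2c + 2n^2 + 2v^2) + 1.
Since 2c^2 + 2c + 2n^2 + 2v^2 is an integer, the sum of squares is of the form 2k+1 for an integer k.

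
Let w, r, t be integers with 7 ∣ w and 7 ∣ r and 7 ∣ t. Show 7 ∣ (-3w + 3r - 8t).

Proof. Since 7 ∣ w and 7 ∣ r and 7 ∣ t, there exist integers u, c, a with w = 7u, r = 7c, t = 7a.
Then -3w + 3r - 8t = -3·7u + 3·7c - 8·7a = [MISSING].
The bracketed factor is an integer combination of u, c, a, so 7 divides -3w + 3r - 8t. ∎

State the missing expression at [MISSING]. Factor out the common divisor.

Pull the common 7 out of every term: -3·7u + 3·7c - 8·7a = 7(-8a + 3c - 3u).
-8a + 3c - 3u is an integer, which exhibits the divisibility.

7(-8a + 3c - 3u)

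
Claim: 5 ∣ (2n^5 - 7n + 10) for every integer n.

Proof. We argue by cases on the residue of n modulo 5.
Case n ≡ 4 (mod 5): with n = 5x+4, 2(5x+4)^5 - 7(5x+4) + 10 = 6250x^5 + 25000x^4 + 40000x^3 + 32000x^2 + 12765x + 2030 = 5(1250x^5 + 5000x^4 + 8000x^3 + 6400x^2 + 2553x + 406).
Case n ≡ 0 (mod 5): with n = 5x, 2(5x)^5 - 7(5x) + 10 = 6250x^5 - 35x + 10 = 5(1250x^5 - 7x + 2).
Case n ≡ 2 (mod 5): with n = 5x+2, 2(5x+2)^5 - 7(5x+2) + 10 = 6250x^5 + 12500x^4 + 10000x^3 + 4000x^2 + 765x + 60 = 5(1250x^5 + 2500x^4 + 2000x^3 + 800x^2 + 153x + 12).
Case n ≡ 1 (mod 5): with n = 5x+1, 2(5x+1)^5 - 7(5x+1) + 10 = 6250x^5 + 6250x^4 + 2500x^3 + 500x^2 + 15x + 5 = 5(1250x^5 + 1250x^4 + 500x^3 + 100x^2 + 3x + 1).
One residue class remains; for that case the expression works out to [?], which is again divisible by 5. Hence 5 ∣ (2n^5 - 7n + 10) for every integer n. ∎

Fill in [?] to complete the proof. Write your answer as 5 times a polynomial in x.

5(1250x^5 + 3750x^4 + 4500x^3 + 2700x^2 + 803x + 95)

The residues treated are {4, 0, 2, 1}, so the missing case is n ≡ 3 (mod 5); write n = 5x+3.
Then 2(5x+3)^5 - 7(5x+3) + 10 = 6250x^5 + 18750x^4 + 22500x^3 + 13500x^2 + 4015x + 475 = 5(1250x^5 + 3750x^4 + 4500x^3 + 2700x^2 + 803x + 95).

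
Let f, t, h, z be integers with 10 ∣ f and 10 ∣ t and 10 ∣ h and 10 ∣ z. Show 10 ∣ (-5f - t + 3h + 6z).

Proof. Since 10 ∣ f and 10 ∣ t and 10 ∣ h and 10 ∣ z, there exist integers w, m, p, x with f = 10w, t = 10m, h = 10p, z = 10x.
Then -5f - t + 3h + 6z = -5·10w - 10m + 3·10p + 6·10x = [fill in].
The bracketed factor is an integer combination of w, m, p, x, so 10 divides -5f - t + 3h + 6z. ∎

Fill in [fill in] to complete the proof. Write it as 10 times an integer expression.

Pull the common 10 out of every term: -5·10w - 10m + 3·10p + 6·10x = 10(-m + 3p - 5w + 6x).
-m + 3p - 5w + 6x is an integer, which exhibits the divisibility.

10(-m + 3p - 5w + 6x)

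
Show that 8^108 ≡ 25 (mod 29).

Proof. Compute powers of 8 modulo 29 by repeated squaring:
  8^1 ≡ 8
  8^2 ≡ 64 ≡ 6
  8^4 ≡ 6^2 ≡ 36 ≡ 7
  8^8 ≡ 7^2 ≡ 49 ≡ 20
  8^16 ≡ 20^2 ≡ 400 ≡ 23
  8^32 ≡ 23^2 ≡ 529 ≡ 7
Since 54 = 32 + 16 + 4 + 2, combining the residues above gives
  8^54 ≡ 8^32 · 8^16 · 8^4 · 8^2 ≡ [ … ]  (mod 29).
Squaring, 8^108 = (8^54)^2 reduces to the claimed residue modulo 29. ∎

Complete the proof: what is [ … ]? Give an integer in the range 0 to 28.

8^32 · 8^16 · 8^4 · 8^2 ≡ 7 · 23 · 7 · 6 = 6762.
6762 mod 29 = 5, so 8^54 ≡ 5 (mod 29).

5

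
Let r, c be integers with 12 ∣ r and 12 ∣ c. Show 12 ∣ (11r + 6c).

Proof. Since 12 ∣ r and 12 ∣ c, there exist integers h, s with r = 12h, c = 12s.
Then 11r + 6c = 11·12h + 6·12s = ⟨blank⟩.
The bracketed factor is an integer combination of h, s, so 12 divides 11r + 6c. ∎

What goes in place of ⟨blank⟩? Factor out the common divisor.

Each term has a factor of 12: 11·12h + 6·12s = 12·(11h + 6s).
Since 11h + 6s is an integer, 12 ∣ (11r + 6c).

12(11h + 6s)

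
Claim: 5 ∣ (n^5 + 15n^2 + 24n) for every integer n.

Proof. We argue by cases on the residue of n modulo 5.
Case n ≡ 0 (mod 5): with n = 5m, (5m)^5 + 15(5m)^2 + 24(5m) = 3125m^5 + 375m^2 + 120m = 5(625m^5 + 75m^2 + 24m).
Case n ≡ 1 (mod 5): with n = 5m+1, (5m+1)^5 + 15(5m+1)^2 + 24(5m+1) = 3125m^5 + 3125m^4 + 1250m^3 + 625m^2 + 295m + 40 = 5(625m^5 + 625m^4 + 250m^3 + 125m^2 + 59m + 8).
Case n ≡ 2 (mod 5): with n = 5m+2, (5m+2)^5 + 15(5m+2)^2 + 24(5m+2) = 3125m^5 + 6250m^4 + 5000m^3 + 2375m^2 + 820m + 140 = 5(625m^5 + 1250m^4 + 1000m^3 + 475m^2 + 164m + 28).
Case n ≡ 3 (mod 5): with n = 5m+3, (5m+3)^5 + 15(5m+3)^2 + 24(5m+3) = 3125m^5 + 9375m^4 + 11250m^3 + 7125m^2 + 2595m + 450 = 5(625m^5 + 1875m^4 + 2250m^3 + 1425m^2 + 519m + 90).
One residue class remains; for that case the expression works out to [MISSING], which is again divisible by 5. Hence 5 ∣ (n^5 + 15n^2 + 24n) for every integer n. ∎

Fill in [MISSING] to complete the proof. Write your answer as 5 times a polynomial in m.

Only n ≡ 4 (mod 5) is unaccounted for. Put n = 5m+4:
(5m+4)^5 + 15(5m+4)^2 + 24(5m+4) expands to 3125m^5 + 12500m^4 + 20000m^3 + 16375m^2 + 7120m + 1360,
and factoring out 5 leaves 5(625m^5 + 2500m^4 + 4000m^3 + 3275m^2 + 1424m + 272).

5(625m^5 + 2500m^4 + 4000m^3 + 3275m^2 + 1424m + 272)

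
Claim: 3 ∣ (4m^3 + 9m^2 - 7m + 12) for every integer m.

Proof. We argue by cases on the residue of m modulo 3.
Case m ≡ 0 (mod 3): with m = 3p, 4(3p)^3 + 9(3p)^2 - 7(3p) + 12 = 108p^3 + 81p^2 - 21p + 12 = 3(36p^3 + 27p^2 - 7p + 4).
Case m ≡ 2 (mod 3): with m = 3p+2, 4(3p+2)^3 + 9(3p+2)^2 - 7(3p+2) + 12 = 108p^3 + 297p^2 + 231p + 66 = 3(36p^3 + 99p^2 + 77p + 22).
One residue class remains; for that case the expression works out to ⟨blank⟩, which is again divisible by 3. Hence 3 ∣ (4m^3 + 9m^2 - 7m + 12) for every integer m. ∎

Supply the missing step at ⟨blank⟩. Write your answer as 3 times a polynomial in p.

3(36p^3 + 63p^2 + 23p + 6)

The residues treated are {0, 2}, so the missing case is m ≡ 1 (mod 3); write m = 3p+1.
Then 4(3p+1)^3 + 9(3p+1)^2 - 7(3p+1) + 12 = 108p^3 + 189p^2 + 69p + 18 = 3(36p^3 + 63p^2 + 23p + 6).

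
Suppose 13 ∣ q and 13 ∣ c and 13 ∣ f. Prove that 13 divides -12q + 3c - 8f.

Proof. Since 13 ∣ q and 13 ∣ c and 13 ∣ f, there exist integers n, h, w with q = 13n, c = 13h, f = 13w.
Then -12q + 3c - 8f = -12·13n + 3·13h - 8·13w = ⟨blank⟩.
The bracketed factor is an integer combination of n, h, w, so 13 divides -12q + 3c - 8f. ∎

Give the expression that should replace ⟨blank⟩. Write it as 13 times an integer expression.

13(3h - 12n - 8w)

Pull the common 13 out of every term: -12·13n + 3·13h - 8·13w = 13(3h - 12n - 8w).
3h - 12n - 8w is an integer, which exhibits the divisibility.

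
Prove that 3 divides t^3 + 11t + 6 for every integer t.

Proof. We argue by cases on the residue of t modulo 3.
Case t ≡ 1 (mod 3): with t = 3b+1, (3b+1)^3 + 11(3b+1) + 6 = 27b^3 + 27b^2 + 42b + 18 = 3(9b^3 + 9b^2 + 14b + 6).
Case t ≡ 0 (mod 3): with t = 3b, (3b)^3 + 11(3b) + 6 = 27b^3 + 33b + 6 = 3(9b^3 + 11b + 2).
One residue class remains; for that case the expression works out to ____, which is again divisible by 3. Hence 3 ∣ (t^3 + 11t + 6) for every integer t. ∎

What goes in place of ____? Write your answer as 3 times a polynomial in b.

3(9b^3 + 18b^2 + 23b + 12)

Only t ≡ 2 (mod 3) is unaccounted for. Put t = 3b+2:
(3b+2)^3 + 11(3b+2) + 6 expands to 27b^3 + 54b^2 + 69b + 36,
and factoring out 3 leaves 3(9b^3 + 18b^2 + 23b + 12).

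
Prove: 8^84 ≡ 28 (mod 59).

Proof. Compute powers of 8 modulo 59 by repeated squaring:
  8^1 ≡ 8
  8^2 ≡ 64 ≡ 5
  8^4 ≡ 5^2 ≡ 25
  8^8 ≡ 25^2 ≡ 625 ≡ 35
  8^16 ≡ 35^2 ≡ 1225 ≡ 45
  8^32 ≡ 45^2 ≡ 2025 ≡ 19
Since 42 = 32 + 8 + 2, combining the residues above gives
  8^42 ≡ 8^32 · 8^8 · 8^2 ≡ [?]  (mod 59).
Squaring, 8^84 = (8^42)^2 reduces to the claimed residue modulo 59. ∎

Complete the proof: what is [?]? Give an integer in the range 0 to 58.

8^32 · 8^8 · 8^2 ≡ 19 · 35 · 5 = 3325.
3325 mod 59 = 21, so 8^42 ≡ 21 (mod 59).

21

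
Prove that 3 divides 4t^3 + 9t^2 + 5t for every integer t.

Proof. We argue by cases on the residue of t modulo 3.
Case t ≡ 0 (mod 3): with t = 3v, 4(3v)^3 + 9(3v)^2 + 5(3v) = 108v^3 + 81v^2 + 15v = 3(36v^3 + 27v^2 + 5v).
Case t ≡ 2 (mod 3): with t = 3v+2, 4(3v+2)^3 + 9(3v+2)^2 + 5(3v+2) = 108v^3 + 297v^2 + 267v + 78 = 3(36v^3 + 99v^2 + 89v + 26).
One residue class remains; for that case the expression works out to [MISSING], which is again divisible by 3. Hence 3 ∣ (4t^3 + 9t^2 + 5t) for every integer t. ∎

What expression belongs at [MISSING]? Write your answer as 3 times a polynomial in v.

Only t ≡ 1 (mod 3) is unaccounted for. Put t = 3v+1:
4(3v+1)^3 + 9(3v+1)^2 + 5(3v+1) expands to 108v^3 + 189v^2 + 105v + 18,
and factoring out 3 leaves 3(36v^3 + 63v^2 + 35v + 6).

3(36v^3 + 63v^2 + 35v + 6)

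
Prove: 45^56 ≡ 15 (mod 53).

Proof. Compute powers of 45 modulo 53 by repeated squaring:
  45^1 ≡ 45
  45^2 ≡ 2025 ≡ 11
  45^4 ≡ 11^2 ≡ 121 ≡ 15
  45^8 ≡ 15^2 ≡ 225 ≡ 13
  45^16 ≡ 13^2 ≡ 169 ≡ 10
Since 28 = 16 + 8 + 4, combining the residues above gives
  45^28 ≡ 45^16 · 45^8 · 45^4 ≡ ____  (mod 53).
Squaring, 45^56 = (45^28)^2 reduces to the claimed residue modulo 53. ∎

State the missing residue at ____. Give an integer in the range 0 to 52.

45^16 · 45^8 · 45^4 ≡ 10 · 13 · 15 = 1950.
1950 mod 53 = 42, so 45^28 ≡ 42 (mod 53).

42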